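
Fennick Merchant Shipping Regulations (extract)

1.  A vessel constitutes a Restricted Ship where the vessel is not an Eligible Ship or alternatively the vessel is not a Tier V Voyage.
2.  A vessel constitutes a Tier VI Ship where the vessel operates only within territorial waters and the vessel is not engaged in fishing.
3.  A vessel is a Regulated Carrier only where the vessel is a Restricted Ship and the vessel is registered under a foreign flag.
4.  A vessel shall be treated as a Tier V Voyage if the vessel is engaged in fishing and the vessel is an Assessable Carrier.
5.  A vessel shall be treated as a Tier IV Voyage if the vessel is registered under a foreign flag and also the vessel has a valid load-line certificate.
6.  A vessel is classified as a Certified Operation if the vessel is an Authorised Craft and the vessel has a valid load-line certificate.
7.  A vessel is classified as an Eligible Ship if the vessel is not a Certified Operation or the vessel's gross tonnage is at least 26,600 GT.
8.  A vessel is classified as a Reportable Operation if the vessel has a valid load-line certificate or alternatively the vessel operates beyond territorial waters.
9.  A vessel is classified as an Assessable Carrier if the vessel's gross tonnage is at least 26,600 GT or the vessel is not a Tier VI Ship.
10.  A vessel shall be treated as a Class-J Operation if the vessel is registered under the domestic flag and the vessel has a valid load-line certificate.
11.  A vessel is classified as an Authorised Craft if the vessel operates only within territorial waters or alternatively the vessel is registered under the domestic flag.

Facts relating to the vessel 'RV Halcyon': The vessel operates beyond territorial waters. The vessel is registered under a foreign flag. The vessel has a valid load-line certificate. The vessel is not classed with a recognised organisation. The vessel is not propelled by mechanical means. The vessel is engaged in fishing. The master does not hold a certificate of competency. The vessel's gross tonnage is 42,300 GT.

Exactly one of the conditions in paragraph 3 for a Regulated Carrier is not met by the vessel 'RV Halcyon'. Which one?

Under paragraph 11: the vessel operates only within territorial waters? no; or the vessel is registered under the domestic flag? no. So the vessel is not an Authorised Craft.
Under paragraph 6: Authorised Craft (paragraph 11)? no; and the vessel has a valid load-line certificate? yes. So the vessel is not a Certified Operation.
Under paragraph 7: not a Certified Operation (paragraph 6)? yes; or vessel's gross tonnage: 42,300 GT ≥ 26,600 GT? yes. So the vessel is an Eligible Ship.
Under paragraph 2: the vessel operates only within territorial waters? no; and the vessel is not engaged in fishing? no. So the vessel is not a Tier VI Ship.
Under paragraph 9: vessel's gross tonnage: 42,300 GT ≥ 26,600 GT? yes; or not a Tier VI Ship (paragraph 2)? yes. So the vessel is an Assessable Carrier.
Under paragraph 4: the vessel is engaged in fishing? yes; and Assessable Carrier (paragraph 9)? yes. So the vessel is a Tier V Voyage.
Under paragraph 1: not an Eligible Ship (paragraph 7)? no; or not a Tier V Voyage (paragraph 4)? no. So the vessel is not a Restricted Ship.
Under paragraph 3: Restricted Ship (paragraph 1)? no; and the vessel is registered under a foreign flag? yes. So the vessel is not a Regulated Carrier.

Restricted Ship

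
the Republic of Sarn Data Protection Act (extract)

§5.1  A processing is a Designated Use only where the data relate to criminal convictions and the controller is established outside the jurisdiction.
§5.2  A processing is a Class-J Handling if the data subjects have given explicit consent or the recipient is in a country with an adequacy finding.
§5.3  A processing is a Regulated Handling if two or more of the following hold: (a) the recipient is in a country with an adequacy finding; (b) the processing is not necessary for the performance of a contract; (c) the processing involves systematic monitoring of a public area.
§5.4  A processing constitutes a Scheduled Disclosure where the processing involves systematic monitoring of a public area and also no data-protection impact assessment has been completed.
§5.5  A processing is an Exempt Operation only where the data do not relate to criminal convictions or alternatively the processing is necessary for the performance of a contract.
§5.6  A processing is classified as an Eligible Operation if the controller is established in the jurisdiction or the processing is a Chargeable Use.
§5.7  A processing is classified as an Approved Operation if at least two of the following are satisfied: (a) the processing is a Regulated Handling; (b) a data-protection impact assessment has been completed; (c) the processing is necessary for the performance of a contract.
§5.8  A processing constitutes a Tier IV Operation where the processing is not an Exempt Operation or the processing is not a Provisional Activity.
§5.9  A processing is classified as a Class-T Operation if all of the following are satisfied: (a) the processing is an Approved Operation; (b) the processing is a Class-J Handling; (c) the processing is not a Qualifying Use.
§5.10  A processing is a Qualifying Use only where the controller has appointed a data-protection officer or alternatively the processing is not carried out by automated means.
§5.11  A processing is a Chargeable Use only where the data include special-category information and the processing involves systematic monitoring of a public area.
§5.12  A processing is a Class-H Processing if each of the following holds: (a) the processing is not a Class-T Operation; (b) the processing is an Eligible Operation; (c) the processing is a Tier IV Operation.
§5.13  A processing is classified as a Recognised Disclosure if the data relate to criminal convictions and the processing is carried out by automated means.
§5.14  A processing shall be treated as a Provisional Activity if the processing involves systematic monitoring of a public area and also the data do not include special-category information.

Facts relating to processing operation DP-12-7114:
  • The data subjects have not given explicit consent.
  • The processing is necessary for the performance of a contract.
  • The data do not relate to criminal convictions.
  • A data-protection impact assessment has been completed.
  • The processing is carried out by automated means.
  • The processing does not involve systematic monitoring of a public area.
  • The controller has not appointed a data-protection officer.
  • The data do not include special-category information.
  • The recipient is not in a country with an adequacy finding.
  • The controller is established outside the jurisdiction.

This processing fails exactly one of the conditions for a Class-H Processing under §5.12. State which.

Eligible Operation

§5.3 — Regulated Handling: the recipient is in a country with an adequacy finding? no; the processing is not necessary for the performance of a contract? no; the processing involves systematic monitoring of a public area? no — 0 of 3 hold (need ≥2) → not satisfied.
§5.7 — Approved Operation: Regulated Handling (§5.3)? no; a data-protection impact assessment has been completed? yes; the processing is necessary for the performance of a contract? yes — 2 of 3 hold (need ≥2) → satisfied.
§5.2 — Class-J Handling: [the data subjects have given explicit consent? no] OR [the recipient is in a country with an adequacy finding? no] → not satisfied.
§5.10 — Qualifying Use: [the controller has appointed a data-protection officer? no] OR [the processing is not carried out by automated means? no] → not satisfied.
§5.9 — Class-T Operation: [Approved Operation (§5.7)? yes] AND [Class-J Handling (§5.2)? no] AND [not a Qualifying Use (§5.10)? yes] → not satisfied.
§5.11 — Chargeable Use: [the data include special-category information? no] AND [the processing involves systematic monitoring of a public area? no] → not satisfied.
§5.6 — Eligible Operation: [the controller is established in the jurisdiction? no] OR [Chargeable Use (§5.11)? no] → not satisfied.
§5.5 — Exempt Operation: [the data do not relate to criminal convictions? yes] OR [the processing is necessary for the performance of a contract? yes] → satisfied.
§5.14 — Provisional Activity: [the processing involves systematic monitoring of a public area? no] AND [the data do not include special-category information? yes] → not satisfied.
§5.8 — Tier IV Operation: [not an Exempt Operation (§5.5)? no] OR [not a Provisional Activity (§5.14)? yes] → satisfied.
§5.12 — Class-H Processing: [not a Class-T Operation (§5.9)? yes] AND [Eligible Operation (§5.6)? no] AND [Tier IV Operation (§5.8)? yes] → not satisfied.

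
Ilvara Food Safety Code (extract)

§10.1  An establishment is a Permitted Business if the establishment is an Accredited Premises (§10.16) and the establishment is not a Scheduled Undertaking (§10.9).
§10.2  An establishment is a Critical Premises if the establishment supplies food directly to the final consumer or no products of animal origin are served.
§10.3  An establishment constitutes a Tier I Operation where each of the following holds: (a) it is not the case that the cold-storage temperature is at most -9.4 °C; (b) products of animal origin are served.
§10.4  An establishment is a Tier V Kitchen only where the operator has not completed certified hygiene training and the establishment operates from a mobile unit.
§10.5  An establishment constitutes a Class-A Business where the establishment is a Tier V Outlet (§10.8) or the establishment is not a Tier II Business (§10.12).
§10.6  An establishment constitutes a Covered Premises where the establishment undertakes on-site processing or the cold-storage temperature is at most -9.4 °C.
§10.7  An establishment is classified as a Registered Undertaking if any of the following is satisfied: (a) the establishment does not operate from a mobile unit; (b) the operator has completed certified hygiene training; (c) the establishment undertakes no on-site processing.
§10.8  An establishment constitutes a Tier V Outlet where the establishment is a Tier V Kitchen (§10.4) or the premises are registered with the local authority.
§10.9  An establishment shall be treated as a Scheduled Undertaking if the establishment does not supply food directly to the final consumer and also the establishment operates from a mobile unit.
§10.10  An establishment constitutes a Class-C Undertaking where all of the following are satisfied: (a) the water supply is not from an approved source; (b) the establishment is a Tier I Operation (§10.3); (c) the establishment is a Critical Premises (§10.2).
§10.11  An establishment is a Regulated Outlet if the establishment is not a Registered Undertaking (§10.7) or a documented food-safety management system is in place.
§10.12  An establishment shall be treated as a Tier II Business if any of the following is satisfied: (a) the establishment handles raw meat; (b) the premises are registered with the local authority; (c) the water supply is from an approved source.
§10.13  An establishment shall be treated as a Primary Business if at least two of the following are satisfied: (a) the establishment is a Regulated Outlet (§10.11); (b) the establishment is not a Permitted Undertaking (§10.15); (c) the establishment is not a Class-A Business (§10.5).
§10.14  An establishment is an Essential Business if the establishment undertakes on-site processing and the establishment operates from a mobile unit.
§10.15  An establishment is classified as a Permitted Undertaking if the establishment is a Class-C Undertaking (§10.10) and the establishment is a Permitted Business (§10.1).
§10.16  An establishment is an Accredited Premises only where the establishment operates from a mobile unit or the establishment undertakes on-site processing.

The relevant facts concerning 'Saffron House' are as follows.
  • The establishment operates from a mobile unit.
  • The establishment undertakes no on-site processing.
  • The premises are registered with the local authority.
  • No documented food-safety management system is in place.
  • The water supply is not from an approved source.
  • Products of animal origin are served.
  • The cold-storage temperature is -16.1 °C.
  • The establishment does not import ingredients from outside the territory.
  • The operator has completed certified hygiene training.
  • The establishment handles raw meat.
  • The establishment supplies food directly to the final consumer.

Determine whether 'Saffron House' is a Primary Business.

No

§10.7 — Registered Undertaking: [the establishment does not operate from a mobile unit? no] OR [the operator has completed certified hygiene training? yes] OR [the establishment undertakes no on-site processing? yes] → satisfied.
§10.11 — Regulated Outlet: [not a Registered Undertaking (§10.7)? no] OR [a documented food-safety management system is in place? no] → not satisfied.
§10.3 — Tier I Operation: [cold-storage temperature: -16.1 °C ≤ -9.4 °C? yes, so negated condition no] AND [products of animal origin are served? yes] → not satisfied.
§10.2 — Critical Premises: [the establishment supplies food directly to the final consumer? yes] OR [no products of animal origin are served? no] → satisfied.
§10.10 — Class-C Undertaking: [the water supply is not from an approved source? yes] AND [Tier I Operation (§10.3)? no] AND [Critical Premises (§10.2)? yes] → not satisfied.
§10.16 — Accredited Premises: [the establishment operates from a mobile unit? yes] OR [the establishment undertakes on-site processing? no] → satisfied.
§10.9 — Scheduled Undertaking: [the establishment does not supply food directly to the final consumer? no] AND [the establishment operates from a mobile unit? yes] → not satisfied.
§10.1 — Permitted Business: [Accredited Premises (§10.16)? yes] AND [not a Scheduled Undertaking (§10.9)? yes] → satisfied.
§10.15 — Permitted Undertaking: [Class-C Undertaking (§10.10)? no] AND [Permitted Business (§10.1)? yes] → not satisfied.
§10.4 — Tier V Kitchen: [the operator has not completed certified hygiene training? no] AND [the establishment operates from a mobile unit? yes] → not satisfied.
§10.8 — Tier V Outlet: [Tier V Kitchen (§10.4)? no] OR [the premises are registered with the local authority? yes] → satisfied.
§10.12 — Tier II Business: [the establishment handles raw meat? yes] OR [the premises are registered with the local authority? yes] OR [the water supply is from an approved source? no] → satisfied.
§10.5 — Class-A Business: [Tier V Outlet (§10.8)? yes] OR [not a Tier II Business (§10.12)? no] → satisfied.
§10.13 — Primary Business: Regulated Outlet (§10.11)? no; not a Permitted Undertaking (§10.15)? yes; not a Class-A Business (§10.5)? no — 1 of 3 hold (need ≥2) → not satisfied.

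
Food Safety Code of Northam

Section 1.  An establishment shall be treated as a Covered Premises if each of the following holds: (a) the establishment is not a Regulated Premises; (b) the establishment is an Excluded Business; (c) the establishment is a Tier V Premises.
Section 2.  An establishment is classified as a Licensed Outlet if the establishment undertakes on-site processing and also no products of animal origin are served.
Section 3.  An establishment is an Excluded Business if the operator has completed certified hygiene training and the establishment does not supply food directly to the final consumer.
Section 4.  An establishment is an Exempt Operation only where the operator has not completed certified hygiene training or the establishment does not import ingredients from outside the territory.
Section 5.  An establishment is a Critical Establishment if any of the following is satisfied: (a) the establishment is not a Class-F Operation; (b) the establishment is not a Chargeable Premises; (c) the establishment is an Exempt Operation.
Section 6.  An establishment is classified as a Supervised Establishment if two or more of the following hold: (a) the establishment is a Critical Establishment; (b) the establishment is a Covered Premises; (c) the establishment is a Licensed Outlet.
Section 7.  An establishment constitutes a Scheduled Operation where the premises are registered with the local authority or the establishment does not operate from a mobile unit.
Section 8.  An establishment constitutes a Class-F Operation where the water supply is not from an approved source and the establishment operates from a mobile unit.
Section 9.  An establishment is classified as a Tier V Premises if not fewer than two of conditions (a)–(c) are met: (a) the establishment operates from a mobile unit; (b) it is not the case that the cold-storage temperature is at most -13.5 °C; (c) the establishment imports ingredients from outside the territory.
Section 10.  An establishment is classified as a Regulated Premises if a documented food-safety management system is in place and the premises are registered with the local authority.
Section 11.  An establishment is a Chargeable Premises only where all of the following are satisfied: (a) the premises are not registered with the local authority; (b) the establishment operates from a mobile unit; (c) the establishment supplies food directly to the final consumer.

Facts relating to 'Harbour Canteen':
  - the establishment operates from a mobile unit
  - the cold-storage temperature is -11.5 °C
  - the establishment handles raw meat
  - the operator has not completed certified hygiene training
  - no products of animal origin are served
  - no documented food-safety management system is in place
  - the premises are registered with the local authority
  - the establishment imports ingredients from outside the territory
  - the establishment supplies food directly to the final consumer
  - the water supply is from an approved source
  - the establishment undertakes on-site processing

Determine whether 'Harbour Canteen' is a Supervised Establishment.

Yes

Under section 8: the water supply is not from an approved source? no; and the establishment operates from a mobile unit? yes. So the establishment is not a Class-F Operation.
Under section 11: the premises are not registered with the local authority? no; and the establishment operates from a mobile unit? yes; and the establishment supplies food directly to the final consumer? yes. So the establishment is not a Chargeable Premises.
Under section 4: the operator has not completed certified hygiene training? yes; or the establishment does not import ingredients from outside the territory? no. So the establishment is an Exempt Operation.
Under section 5: not a Class-F Operation (section 8)? yes; or not a Chargeable Premises (section 11)? yes; or Exempt Operation (section 4)? yes. So the establishment is a Critical Establishment.
Under section 10: a documented food-safety management system is in place? no; and the premises are registered with the local authority? yes. So the establishment is not a Regulated Premises.
Under section 3: the operator has completed certified hygiene training? no; and the establishment does not supply food directly to the final consumer? no. So the establishment is not an Excluded Business.
Under section 9: the establishment operates from a mobile unit? yes; cold-storage temperature: -11.5 °C ≤ -13.5 °C? no, so negated condition yes; the establishment imports ingredients from outside the territory? yes — 3 of 3 hold (need ≥2) → satisfied.
Under section 1: not a Regulated Premises (section 10)? yes; and Excluded Business (section 3)? no; and Tier V Premises (section 9)? yes. So the establishment is not a Covered Premises.
Under section 2: the establishment undertakes on-site processing? yes; and no products of animal origin are served? yes. So the establishment is a Licensed Outlet.
Under section 6: Critical Establishment (section 5)? yes; Covered Premises (section 1)? no; Licensed Outlet (section 2)? yes — 2 of 3 hold (need ≥2) → satisfied.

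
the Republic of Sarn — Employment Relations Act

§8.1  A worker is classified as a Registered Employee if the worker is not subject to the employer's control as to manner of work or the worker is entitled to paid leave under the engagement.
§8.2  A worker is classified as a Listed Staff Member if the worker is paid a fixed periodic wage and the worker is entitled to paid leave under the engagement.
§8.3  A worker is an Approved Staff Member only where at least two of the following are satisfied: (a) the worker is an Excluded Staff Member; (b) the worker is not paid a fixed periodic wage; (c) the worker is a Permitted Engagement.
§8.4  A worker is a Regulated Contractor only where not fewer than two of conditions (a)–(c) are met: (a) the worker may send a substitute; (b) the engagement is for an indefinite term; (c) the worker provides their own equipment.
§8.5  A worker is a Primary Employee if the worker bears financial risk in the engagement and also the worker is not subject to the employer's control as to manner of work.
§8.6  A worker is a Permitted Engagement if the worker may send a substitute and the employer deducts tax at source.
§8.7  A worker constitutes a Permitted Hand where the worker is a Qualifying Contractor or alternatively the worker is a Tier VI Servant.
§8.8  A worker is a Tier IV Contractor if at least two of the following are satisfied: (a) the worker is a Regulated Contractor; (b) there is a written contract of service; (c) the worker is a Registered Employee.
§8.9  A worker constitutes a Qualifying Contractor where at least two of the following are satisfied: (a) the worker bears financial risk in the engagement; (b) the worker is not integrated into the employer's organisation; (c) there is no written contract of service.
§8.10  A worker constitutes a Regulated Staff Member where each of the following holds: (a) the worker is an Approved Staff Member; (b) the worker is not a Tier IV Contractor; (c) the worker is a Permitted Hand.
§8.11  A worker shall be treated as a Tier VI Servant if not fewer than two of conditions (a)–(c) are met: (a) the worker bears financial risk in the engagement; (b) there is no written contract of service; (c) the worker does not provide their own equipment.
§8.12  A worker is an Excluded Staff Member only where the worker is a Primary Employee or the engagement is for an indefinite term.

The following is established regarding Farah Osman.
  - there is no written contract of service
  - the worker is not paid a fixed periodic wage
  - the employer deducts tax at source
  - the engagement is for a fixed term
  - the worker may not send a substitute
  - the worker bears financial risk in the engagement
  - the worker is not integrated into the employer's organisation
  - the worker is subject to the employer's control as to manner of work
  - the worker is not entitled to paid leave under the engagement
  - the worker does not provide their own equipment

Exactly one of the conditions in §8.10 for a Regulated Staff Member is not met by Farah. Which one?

Approved Staff Member

Under §8.5: the worker bears financial risk in the engagement? yes; and the worker is not subject to the employer's control as to manner of work? no. So the worker is not a Primary Employee.
Under §8.12: Primary Employee (§8.5)? no; or the engagement is for an indefinite term? no. So the worker is not an Excluded Staff Member.
Under §8.6: the worker may send a substitute? no; and the employer deducts tax at source? yes. So the worker is not a Permitted Engagement.
Under §8.3: Excluded Staff Member (§8.12)? no; the worker is not paid a fixed periodic wage? yes; Permitted Engagement (§8.6)? no — 1 of 3 hold (need ≥2) → not satisfied.
Under §8.4: the worker may send a substitute? no; the engagement is for an indefinite term? no; the worker provides their own equipment? no — 0 of 3 hold (need ≥2) → not satisfied.
Under §8.1: the worker is not subject to the employer's control as to manner of work? no; or the worker is entitled to paid leave under the engagement? no. So the worker is not a Registered Employee.
Under §8.8: Regulated Contractor (§8.4)? no; there is a written contract of service? no; Registered Employee (§8.1)? no — 0 of 3 hold (need ≥2) → not satisfied.
Under §8.9: the worker bears financial risk in the engagement? yes; the worker is not integrated into the employer's organisation? yes; there is no written contract of service? yes — 3 of 3 hold (need ≥2) → satisfied.
Under §8.11: the worker bears financial risk in the engagement? yes; there is no written contract of service? yes; the worker does not provide their own equipment? yes — 3 of 3 hold (need ≥2) → satisfied.
Under §8.7: Qualifying Contractor (§8.9)? yes; or Tier VI Servant (§8.11)? yes. So the worker is a Permitted Hand.
Under §8.10: Approved Staff Member (§8.3)? no; and not a Tier IV Contractor (§8.8)? yes; and Permitted Hand (§8.7)? yes. So the worker is not a Regulated Staff Member.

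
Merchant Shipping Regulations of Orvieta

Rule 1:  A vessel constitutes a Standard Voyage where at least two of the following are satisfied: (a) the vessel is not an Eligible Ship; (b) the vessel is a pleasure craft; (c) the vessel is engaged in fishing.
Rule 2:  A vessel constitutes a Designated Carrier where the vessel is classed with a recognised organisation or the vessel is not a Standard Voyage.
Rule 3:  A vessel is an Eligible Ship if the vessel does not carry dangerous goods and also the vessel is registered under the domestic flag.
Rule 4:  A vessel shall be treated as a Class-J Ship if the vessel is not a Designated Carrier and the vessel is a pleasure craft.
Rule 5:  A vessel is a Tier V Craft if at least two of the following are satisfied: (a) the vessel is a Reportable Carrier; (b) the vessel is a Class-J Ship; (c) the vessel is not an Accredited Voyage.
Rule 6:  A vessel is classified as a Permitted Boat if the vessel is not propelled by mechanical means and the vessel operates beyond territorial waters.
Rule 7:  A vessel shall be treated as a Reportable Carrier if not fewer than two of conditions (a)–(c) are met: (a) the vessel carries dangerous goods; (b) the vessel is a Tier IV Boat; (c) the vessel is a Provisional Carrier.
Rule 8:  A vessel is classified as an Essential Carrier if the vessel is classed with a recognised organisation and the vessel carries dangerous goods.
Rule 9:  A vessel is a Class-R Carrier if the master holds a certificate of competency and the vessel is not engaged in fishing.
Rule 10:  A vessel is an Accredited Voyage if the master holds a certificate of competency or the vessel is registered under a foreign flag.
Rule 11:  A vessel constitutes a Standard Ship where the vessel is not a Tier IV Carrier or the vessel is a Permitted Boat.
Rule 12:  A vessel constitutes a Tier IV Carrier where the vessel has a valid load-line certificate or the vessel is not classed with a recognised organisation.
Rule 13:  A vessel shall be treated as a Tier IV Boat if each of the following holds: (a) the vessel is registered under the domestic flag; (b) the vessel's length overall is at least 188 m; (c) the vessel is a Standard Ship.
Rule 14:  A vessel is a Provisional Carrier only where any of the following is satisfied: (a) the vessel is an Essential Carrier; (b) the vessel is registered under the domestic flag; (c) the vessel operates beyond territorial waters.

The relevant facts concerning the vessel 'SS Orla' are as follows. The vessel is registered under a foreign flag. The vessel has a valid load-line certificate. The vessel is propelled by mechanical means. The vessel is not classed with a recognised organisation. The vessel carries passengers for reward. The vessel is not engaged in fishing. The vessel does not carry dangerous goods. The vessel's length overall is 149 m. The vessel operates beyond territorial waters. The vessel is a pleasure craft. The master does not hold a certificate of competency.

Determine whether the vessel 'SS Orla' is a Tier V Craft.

Under rule 12: the vessel has a valid load-line certificate? yes; or the vessel is not classed with a recognised organisation? yes. So the vessel is a Tier IV Carrier.
Under rule 6: the vessel is not propelled by mechanical means? no; and the vessel operates beyond territorial waters? yes. So the vessel is not a Permitted Boat.
Under rule 11: not a Tier IV Carrier (rule 12)? no; or Permitted Boat (rule 6)? no. So the vessel is not a Standard Ship.
Under rule 13: the vessel is registered under the domestic flag? no; and vessel's length overall: 149 m ≥ 188 m? no; and Standard Ship (rule 11)? no. So the vessel is not a Tier IV Boat.
Under rule 8: the vessel is classed with a recognised organisation? no; and the vessel carries dangerous goods? no. So the vessel is not an Essential Carrier.
Under rule 14: Essential Carrier (rule 8)? no; or the vessel is registered under the domestic flag? no; or the vessel operates beyond territorial waters? yes. So the vessel is a Provisional Carrier.
Under rule 7: the vessel carries dangerous goods? no; Tier IV Boat (rule 13)? no; Provisional Carrier (rule 14)? yes — 1 of 3 hold (need ≥2) → not satisfied.
Under rule 3: the vessel does not carry dangerous goods? yes; and the vessel is registered under the domestic flag? no. So the vessel is not an Eligible Ship.
Under rule 1: not an Eligible Ship (rule 3)? yes; the vessel is a pleasure craft? yes; the vessel is engaged in fishing? no — 2 of 3 hold (need ≥2) → satisfied.
Under rule 2: the vessel is classed with a recognised organisation? no; or not a Standard Voyage (rule 1)? no. So the vessel is not a Designated Carrier.
Under rule 4: not a Designated Carrier (rule 2)? yes; and the vessel is a pleasure craft? yes. So the vessel is a Class-J Ship.
Under rule 10: the master holds a certificate of competency? no; or the vessel is registered under a foreign flag? yes. So the vessel is an Accredited Voyage.
Under rule 5: Reportable Carrier (rule 7)? no; Class-J Ship (rule 4)? yes; not an Accredited Voyage (rule 10)? no — 1 of 3 hold (need ≥2) → not satisfied.

No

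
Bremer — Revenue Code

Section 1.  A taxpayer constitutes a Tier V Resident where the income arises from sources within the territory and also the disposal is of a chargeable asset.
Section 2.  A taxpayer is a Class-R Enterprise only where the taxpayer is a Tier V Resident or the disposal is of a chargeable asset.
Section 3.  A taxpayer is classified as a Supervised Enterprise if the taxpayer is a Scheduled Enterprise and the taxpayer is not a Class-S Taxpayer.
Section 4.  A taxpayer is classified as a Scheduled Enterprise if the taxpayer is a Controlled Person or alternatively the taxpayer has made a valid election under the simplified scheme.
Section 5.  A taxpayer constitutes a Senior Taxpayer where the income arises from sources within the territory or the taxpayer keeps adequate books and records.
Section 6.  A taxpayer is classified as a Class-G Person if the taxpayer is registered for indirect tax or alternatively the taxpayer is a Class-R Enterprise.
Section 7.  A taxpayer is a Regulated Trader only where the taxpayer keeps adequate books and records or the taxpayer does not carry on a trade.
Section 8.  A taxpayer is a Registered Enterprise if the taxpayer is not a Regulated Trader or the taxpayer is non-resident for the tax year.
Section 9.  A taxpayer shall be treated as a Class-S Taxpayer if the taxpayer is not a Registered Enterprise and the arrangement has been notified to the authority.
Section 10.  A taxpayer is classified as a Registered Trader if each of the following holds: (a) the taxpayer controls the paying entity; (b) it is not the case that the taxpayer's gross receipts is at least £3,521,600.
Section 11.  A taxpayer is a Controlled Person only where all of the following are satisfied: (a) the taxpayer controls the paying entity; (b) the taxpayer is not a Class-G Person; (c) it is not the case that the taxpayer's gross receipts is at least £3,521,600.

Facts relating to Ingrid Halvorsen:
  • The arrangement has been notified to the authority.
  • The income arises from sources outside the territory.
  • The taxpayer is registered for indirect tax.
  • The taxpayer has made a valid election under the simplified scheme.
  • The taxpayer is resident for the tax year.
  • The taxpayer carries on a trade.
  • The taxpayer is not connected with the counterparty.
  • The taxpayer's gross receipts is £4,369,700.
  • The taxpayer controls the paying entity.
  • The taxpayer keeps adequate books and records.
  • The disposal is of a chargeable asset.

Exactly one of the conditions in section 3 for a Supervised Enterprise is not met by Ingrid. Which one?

Class-S Taxpayer

Under section 1: the income arises from sources within the territory? no; and the disposal is of a chargeable asset? yes. So the taxpayer is not a Tier V Resident.
Under section 2: Tier V Resident (section 1)? no; or the disposal is of a chargeable asset? yes. So the taxpayer is a Class-R Enterprise.
Under section 6: the taxpayer is registered for indirect tax? yes; or Class-R Enterprise (section 2)? yes. So the taxpayer is a Class-G Person.
Under section 11: the taxpayer controls the paying entity? yes; and not a Class-G Person (section 6)? no; and taxpayer's gross receipts: £4,369,700 ≥ £3,521,600? yes, so negated condition no. So the taxpayer is not a Controlled Person.
Under section 4: Controlled Person (section 11)? no; or the taxpayer has made a valid election under the simplified scheme? yes. So the taxpayer is a Scheduled Enterprise.
Under section 7: the taxpayer keeps adequate books and records? yes; or the taxpayer does not carry on a trade? no. So the taxpayer is a Regulated Trader.
Under section 8: not a Regulated Trader (section 7)? no; or the taxpayer is non-resident for the tax year? no. So the taxpayer is not a Registered Enterprise.
Under section 9: not a Registered Enterprise (section 8)? yes; and the arrangement has been notified to the authority? yes. So the taxpayer is a Class-S Taxpayer.
Under section 3: Scheduled Enterprise (section 4)? yes; and not a Class-S Taxpayer (section 9)? no. So the taxpayer is not a Supervised Enterprise.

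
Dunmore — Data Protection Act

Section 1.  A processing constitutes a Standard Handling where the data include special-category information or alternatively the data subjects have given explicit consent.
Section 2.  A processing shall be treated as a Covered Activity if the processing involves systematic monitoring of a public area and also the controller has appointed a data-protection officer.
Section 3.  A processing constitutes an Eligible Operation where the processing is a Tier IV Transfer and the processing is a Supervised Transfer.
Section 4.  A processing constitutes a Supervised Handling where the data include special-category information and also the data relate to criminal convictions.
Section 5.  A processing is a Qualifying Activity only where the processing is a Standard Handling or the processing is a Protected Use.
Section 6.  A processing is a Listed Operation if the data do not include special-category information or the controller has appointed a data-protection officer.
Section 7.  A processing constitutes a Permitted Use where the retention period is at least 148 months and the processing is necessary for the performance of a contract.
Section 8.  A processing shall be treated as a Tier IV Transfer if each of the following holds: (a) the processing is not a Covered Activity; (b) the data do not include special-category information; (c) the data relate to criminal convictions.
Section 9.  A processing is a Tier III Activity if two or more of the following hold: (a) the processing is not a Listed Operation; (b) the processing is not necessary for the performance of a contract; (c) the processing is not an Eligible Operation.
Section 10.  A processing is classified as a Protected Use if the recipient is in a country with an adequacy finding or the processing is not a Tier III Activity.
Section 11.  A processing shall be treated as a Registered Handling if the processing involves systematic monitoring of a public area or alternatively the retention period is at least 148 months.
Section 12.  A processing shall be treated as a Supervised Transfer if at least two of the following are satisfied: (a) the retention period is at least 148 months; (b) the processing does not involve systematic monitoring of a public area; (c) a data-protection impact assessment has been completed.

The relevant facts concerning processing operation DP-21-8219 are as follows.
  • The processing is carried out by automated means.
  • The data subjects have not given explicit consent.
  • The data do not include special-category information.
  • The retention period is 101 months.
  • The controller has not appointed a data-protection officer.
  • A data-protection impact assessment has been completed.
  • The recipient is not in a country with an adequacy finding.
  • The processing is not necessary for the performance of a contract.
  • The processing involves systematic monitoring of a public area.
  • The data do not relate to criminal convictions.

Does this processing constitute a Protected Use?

No

section 6 — Listed Operation: [the data do not include special-category information? yes] OR [the controller has appointed a data-protection officer? no] → satisfied.
section 2 — Covered Activity: [the processing involves systematic monitoring of a public area? yes] AND [the controller has appointed a data-protection officer? no] → not satisfied.
section 8 — Tier IV Transfer: [not a Covered Activity (section 2)? yes] AND [the data do not include special-category information? yes] AND [the data relate to criminal convictions? no] → not satisfied.
section 12 — Supervised Transfer: retention period: 101 months ≥ 148 months? no; the processing does not involve systematic monitoring of a public area? no; a data-protection impact assessment has been completed? yes — 1 of 3 hold (need ≥2) → not satisfied.
section 3 — Eligible Operation: [Tier IV Transfer (section 8)? no] AND [Supervised Transfer (section 12)? no] → not satisfied.
section 9 — Tier III Activity: not a Listed Operation (section 6)? no; the processing is not necessary for the performance of a contract? yes; not an Eligible Operation (section 3)? yes — 2 of 3 hold (need ≥2) → satisfied.
section 10 — Protected Use: [the recipient is in a country with an adequacy finding? no] OR [not a Tier III Activity (section 9)? no] → not satisfied.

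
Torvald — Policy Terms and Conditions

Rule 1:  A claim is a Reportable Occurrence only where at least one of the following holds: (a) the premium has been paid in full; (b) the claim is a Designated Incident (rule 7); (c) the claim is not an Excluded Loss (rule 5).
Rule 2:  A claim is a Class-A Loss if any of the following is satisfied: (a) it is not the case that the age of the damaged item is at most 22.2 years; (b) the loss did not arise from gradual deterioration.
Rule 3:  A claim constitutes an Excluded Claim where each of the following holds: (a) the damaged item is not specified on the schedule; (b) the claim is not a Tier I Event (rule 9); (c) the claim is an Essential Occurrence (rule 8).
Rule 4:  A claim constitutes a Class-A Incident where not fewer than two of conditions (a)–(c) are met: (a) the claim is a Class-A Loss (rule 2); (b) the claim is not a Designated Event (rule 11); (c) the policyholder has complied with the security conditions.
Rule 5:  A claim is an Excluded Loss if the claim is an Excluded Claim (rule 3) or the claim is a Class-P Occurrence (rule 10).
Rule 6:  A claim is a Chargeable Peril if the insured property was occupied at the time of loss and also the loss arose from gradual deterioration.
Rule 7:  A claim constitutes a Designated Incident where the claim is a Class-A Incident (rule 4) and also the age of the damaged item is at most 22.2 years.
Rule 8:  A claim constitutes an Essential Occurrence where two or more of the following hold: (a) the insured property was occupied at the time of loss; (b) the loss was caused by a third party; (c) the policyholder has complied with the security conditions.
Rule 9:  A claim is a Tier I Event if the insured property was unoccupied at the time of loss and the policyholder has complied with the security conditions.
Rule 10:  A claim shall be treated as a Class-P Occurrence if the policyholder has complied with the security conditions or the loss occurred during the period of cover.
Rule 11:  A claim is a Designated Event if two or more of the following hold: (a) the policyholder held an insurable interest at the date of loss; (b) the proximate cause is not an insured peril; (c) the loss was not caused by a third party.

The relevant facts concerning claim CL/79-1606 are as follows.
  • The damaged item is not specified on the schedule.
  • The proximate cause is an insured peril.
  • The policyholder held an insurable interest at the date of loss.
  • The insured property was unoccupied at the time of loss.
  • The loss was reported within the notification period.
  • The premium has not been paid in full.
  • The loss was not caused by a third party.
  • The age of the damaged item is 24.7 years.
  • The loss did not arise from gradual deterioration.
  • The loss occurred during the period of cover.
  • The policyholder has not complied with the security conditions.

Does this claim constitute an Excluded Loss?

rule 9 — Tier I Event: [the insured property was unoccupied at the time of loss? yes] AND [the policyholder has complied with the security conditions? no] → not satisfied.
rule 8 — Essential Occurrence: the insured property was occupied at the time of loss? no; the loss was caused by a third party? no; the policyholder has complied with the security conditions? no — 0 of 3 hold (need ≥2) → not satisfied.
rule 3 — Excluded Claim: [the damaged item is not specified on the schedule? yes] AND [not a Tier I Event (rule 9)? yes] AND [Essential Occurrence (rule 8)? no] → not satisfied.
rule 10 — Class-P Occurrence: [the policyholder has complied with the security conditions? no] OR [the loss occurred during the period of cover? yes] → satisfied.
rule 5 — Excluded Loss: [Excluded Claim (rule 3)? no] OR [Class-P Occurrence (rule 10)? yes] → satisfied.

Yes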